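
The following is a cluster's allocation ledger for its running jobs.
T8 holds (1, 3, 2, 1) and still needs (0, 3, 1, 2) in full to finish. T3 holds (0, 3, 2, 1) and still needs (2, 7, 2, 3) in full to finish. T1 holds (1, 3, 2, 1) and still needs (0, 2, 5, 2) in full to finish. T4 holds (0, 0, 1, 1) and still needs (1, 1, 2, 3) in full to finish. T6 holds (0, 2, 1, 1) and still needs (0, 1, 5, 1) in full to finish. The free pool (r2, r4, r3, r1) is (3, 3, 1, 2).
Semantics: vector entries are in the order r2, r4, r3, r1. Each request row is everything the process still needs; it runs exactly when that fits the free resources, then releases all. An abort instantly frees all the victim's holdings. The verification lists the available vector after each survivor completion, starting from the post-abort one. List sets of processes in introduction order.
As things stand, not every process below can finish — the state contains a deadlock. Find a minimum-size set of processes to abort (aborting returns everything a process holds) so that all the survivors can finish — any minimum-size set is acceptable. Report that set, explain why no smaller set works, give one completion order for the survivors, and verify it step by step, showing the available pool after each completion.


Abort T6.
Key observation: aborting T6 returns (0, 2, 1, 1), and T3 — hopeless before — runs at step 3 with the returned capacity in the pool.
Minimality: the empty abort set fails — the state is deadlocked as it stands.
Survivors finish in the order: T4, T8, T3, T1. Verifying each step (pool after the aborts first):
  pool = (3, 5, 2, 3)
  T4: need (1, 1, 2, 3) fits (3, 5, 2, 3); releases (0, 0, 1, 1), pool now (3, 5, 3, 4)
  T8: need (0, 3, 1, 2) fits (3, 5, 3, 4); releases (1, 3, 2, 1), pool now (4, 8, 5, 5)
  T3: need (2, 7, 2, 3) fits (4, 8, 5, 5); releases (0, 3, 2, 1), pool now (4, 11, 7, 6)
  T1: need (0, 2, 5, 2) fits (4, 11, 7, 6); releases (1, 3, 2, 1), pool now (5, 14, 9, 7)


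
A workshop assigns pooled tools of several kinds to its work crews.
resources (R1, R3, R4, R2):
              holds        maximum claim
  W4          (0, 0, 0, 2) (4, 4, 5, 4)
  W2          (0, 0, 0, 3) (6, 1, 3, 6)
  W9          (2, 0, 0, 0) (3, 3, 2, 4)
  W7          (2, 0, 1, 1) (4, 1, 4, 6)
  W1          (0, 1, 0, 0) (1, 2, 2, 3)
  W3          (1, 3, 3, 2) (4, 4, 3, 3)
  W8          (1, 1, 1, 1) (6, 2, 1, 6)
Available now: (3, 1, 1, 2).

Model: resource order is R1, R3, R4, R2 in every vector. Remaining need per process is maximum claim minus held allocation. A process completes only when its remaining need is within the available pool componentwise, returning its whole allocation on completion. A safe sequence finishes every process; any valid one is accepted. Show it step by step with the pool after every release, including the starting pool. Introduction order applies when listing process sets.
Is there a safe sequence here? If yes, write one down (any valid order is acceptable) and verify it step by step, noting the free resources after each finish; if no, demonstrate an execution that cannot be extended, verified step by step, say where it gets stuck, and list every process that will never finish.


SAFE — a valid safe sequence is W3, W9, W2, W8, W7, W1, W4.
Key observation: at W3 the run first touches a limit — (3, 1, 0, 1) against (3, 1, 1, 2), exact on a resource it actually requests.
Verifying each step:
  pool = (3, 1, 1, 2)
  run W3 (needs (3, 1, 0, 1), free (3, 1, 1, 2)); after release of (1, 3, 3, 2) the pool is (4, 4, 4, 4)
  run W9 (needs (1, 3, 2, 4), free (4, 4, 4, 4)); after release of (2, 0, 0, 0) the pool is (6, 4, 4, 4)
  run W2 (needs (6, 1, 3, 3), free (6, 4, 4, 4)); after release of (0, 0, 0, 3) the pool is (6, 4, 4, 7)
  run W8 (needs (5, 1, 0, 5), free (6, 4, 4, 7)); after release of (1, 1, 1, 1) the pool is (7, 5, 5, 8)
  run W7 (needs (2, 1, 3, 5), free (7, 5, 5, 8)); after release of (2, 0, 1, 1) the pool is (9, 5, 6, 9)
  run W1 (needs (1, 1, 2, 3), free (9, 5, 6, 9)); after release of (0, 1, 0, 0) the pool is (9, 6, 6, 9)
  run W4 (needs (4, 4, 5, 2), free (9, 6, 6, 9)); after release of (0, 0, 0, 2) the pool is (9, 6, 6, 11)


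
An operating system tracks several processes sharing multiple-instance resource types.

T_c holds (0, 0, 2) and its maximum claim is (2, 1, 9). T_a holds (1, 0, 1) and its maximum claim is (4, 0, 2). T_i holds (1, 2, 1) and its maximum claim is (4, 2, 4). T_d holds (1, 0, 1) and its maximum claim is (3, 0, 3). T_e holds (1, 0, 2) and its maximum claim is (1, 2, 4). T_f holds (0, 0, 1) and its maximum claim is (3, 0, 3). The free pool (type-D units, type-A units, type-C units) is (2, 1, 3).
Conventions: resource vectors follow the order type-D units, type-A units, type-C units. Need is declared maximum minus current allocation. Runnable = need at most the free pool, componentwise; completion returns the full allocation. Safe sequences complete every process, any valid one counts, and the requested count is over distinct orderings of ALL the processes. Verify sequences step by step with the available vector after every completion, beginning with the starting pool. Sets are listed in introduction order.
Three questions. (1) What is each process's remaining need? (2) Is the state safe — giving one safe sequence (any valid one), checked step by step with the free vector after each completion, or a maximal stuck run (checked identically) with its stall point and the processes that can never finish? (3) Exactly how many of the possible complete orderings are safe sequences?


(1) Outstanding need per process (order type-D units, type-A units, type-C units):
  T_c: (2, 1, 7)
  T_a: (3, 0, 1)
  T_i: (3, 0, 3)
  T_d: (2, 0, 2)
  T_e: (0, 2, 2)
  T_f: (3, 0, 2)
(2) SAFE — a valid safe sequence is T_d, T_a, T_f, T_i, T_c, T_e.
Key observation: T_d is the earliest step where a requested resource binds exactly: need (2, 0, 2), pool (2, 1, 3) at its turn.
Walking it through:
  pool = (2, 1, 3)
  run T_d (needs (2, 0, 2), free (2, 1, 3)); after release of (1, 0, 1) the pool is (3, 1, 4)
  run T_a (needs (3, 0, 1), free (3, 1, 4)); after release of (1, 0, 1) the pool is (4, 1, 5)
  run T_f (needs (3, 0, 2), free (4, 1, 5)); after release of (0, 0, 1) the pool is (4, 1, 6)
  run T_i (needs (3, 0, 3), free (4, 1, 6)); after release of (1, 2, 1) the pool is (5, 3, 7)
  run T_c (needs (2, 1, 7), free (5, 3, 7)); after release of (0, 0, 2) the pool is (5, 3, 9)
  run T_e (needs (0, 2, 2), free (5, 3, 9)); after release of (1, 0, 2) the pool is (6, 3, 11)
(3) Exactly 26 of the possible complete orderings are safe sequences.


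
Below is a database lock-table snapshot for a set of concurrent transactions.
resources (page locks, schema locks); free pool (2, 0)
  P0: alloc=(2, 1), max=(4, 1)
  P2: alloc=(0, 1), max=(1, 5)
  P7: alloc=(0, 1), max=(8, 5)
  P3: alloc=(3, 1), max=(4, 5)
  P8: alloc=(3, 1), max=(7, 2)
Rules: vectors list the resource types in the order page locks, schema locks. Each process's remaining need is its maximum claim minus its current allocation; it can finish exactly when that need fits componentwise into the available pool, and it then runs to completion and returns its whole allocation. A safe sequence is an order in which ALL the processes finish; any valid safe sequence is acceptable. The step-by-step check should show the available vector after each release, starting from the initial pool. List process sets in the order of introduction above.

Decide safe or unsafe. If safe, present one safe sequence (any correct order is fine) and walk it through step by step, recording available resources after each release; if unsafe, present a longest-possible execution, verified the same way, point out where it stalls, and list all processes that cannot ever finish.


The state is UNSAFE.
Key observation: P0, P8 can finish, but then (7, 2) is all there is, and the blocked group's schema locks demands exceed it.
A maximal execution: P0, P8 — then nothing else fits. Step-by-step check:
  pool = (2, 0)
  P0: need (2, 0) fits (2, 0); releases (2, 1), pool now (4, 1)
  P8: need (4, 1) fits (4, 1); releases (3, 1), pool now (7, 2)
  P2 still needs (1, 4) but only (7, 2) is free — short on schema locks
  P7 still needs (8, 4) but only (7, 2) is free — short on page locks and schema locks
  P3 still needs (1, 4) but only (7, 2) is free — short on schema locks
Permanently blocked: P2, P7 and P3.


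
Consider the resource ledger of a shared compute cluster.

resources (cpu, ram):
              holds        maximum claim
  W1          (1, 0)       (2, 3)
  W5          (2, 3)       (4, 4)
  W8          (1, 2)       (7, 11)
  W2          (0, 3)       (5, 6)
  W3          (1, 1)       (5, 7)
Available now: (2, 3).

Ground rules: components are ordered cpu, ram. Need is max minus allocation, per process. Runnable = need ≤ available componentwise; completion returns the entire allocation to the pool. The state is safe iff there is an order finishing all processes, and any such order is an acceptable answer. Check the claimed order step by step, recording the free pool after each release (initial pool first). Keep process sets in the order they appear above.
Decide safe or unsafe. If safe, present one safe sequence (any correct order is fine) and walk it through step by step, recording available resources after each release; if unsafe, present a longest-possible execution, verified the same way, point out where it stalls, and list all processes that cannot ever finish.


The state is SAFE; one workable sequence: W5, W1, W2, W3, W8.
Key observation: the first exact fit in this order is W5 — it needs (2, 1) with (2, 3) free, meeting a requested resource to the last unit.
Verifying each step:
  pool = (2, 3)
  W5: need (2, 1) fits (2, 3); releases (2, 3), pool now (4, 6)
  W1: need (1, 3) fits (4, 6); releases (1, 0), pool now (5, 6)
  W2: need (5, 3) fits (5, 6); releases (0, 3), pool now (5, 9)
  W3: need (4, 6) fits (5, 9); releases (1, 1), pool now (6, 10)
  W8: need (6, 9) fits (6, 10); releases (1, 2), pool now (7, 12)


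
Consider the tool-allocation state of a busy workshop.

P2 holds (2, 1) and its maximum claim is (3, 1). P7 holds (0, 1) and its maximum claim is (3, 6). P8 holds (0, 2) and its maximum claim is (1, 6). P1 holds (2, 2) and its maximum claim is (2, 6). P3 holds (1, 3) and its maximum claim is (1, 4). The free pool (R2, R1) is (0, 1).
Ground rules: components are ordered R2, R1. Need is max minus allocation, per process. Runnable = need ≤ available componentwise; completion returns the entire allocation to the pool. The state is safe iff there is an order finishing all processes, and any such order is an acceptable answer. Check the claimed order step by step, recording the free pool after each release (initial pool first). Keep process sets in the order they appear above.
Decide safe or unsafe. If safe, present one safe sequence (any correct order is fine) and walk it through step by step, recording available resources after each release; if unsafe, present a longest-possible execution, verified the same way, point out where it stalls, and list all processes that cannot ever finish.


SAFE — a valid safe sequence is P3, P8, P1, P2, P7.
Key observation: at P3 the run first touches a limit — (0, 1) against (0, 1), exact on a resource it actually requests.
Step-by-step check:
  pool = (0, 1)
  P3: need (0, 1) fits (0, 1); releases (1, 3), pool now (1, 4)
  P8: need (1, 4) fits (1, 4); releases (0, 2), pool now (1, 6)
  P1: need (0, 4) fits (1, 6); releases (2, 2), pool now (3, 8)
  P2: need (1, 0) fits (3, 8); releases (2, 1), pool now (5, 9)
  P7: need (3, 5) fits (5, 9); releases (0, 1), pool now (5, 10)


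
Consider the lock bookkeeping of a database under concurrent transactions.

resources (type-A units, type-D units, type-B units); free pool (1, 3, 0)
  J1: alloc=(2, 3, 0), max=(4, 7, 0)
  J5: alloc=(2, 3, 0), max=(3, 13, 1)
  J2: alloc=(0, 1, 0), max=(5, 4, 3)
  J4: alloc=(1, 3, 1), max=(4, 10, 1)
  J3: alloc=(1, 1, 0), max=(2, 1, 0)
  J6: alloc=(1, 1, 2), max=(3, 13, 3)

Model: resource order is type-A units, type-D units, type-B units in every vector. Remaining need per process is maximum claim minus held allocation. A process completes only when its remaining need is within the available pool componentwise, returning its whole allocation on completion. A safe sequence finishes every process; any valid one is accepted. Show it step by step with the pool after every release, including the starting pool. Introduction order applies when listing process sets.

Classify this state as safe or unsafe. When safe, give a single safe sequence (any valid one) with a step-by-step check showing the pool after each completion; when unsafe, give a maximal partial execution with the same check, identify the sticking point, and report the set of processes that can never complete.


The state is SAFE; one workable sequence: J3, J1, J4, J5, J6, J2.
Key observation: the order's first zero-slack moment is J3 ((1, 0, 0) needed, (1, 3, 0) free — a requested resource with nothing to spare).
Step-by-step check:
  pool = (1, 3, 0)
  J3 needs (1, 0, 0) <= (1, 3, 0) -> finishes; pool += (1, 1, 0) = (2, 4, 0)
  J1 needs (2, 4, 0) <= (2, 4, 0) -> finishes; pool += (2, 3, 0) = (4, 7, 0)
  J4 needs (3, 7, 0) <= (4, 7, 0) -> finishes; pool += (1, 3, 1) = (5, 10, 1)
  J5 needs (1, 10, 1) <= (5, 10, 1) -> finishes; pool += (2, 3, 0) = (7, 13, 1)
  J6 needs (2, 12, 1) <= (7, 13, 1) -> finishes; pool += (1, 1, 2) = (8, 14, 3)
  J2 needs (5, 3, 3) <= (8, 14, 3) -> finishes; pool += (0, 1, 0) = (8, 15, 3)


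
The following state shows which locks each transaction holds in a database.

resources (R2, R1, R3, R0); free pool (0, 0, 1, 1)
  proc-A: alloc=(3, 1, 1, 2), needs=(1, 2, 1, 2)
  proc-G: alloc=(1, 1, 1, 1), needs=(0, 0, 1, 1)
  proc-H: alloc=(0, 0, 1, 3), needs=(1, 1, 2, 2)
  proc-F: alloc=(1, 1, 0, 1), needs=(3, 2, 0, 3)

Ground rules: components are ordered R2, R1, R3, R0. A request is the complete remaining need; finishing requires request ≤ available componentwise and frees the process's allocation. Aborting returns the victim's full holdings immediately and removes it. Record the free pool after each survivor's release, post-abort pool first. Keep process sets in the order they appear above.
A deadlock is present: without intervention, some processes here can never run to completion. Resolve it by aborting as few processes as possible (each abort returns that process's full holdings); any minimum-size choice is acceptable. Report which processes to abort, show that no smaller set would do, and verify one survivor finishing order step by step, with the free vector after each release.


Abort proc-A.
Key observation: the returned (3, 1, 1, 2) from proc-A is what brings proc-F — unrunnable before, under any order — into play at step 2.
No smaller set exists: with zero aborts the deadlock remains.
Survivors finish in the order: proc-G, proc-F, proc-H. Walking it through (pool after the aborts first):
  pool = (3, 1, 2, 3)
  proc-G needs (0, 0, 1, 1) <= (3, 1, 2, 3) -> finishes; pool += (1, 1, 1, 1) = (4, 2, 3, 4)
  proc-F needs (3, 2, 0, 3) <= (4, 2, 3, 4) -> finishes; pool += (1, 1, 0, 1) = (5, 3, 3, 5)
  proc-H needs (1, 1, 2, 2) <= (5, 3, 3, 5) -> finishes; pool += (0, 0, 1, 3) = (5, 3, 4, 8)


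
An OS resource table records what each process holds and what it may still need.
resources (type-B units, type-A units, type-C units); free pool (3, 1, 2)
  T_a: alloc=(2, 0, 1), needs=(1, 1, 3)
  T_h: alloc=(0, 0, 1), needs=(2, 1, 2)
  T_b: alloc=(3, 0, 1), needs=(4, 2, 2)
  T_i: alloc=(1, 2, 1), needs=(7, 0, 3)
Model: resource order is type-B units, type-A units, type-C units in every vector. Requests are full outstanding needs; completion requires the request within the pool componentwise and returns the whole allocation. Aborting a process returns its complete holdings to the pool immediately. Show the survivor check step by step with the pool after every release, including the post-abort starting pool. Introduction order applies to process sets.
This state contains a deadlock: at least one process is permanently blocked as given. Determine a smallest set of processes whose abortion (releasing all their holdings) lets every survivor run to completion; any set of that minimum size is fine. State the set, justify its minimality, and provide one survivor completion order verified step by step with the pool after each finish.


Minimum abort set: T_i.
Key observation: T_b could never have finished before the abort; with (1, 2, 1) returned by T_i, it fits at step 2.
Minimality: the empty abort set fails — the state is deadlocked as it stands.
Survivors finish in the order: T_a, T_b, T_h. Check, step by step (pool after the aborts first):
  pool = (4, 3, 3)
  T_a: need (1, 1, 3) fits (4, 3, 3); releases (2, 0, 1), pool now (6, 3, 4)
  T_b: need (4, 2, 2) fits (6, 3, 4); releases (3, 0, 1), pool now (9, 3, 5)
  T_h: need (2, 1, 2) fits (9, 3, 5); releases (0, 0, 1), pool now (9, 3, 6)


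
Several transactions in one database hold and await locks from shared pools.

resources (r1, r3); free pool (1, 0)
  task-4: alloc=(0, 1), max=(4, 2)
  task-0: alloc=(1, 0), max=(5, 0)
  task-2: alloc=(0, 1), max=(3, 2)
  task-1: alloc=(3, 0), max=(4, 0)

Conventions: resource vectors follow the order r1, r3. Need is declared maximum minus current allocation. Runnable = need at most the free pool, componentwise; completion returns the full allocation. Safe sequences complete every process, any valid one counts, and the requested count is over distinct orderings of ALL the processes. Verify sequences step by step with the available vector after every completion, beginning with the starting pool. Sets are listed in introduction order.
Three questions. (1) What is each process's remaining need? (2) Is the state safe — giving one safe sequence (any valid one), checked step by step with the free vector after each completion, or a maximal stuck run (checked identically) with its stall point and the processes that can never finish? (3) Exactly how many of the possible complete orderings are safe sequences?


(1) Outstanding need per process (order r1, r3):
  task-4: (4, 1)
  task-0: (4, 0)
  task-2: (3, 1)
  task-1: (1, 0)
(2) UNSAFE — no complete ordering exists.
Key observation: the wall is r3: completing task-1, task-0 brings the pool only to (5, 0), and all the rest need more.
The run task-1, task-0 cannot be extended any further. Check, step by step:
  pool = (1, 0)
  task-1: need (1, 0) fits (1, 0); releases (3, 0), pool now (4, 0)
  task-0: need (4, 0) fits (4, 0); releases (1, 0), pool now (5, 0)
  blocked: task-4 wants (4, 1), pool (5, 0) — not enough r3
  blocked: task-2 wants (3, 1), pool (5, 0) — not enough r3
Never able to finish: task-4 and task-2.
(3) Precisely 0 of the possible complete orderings are safe sequences.


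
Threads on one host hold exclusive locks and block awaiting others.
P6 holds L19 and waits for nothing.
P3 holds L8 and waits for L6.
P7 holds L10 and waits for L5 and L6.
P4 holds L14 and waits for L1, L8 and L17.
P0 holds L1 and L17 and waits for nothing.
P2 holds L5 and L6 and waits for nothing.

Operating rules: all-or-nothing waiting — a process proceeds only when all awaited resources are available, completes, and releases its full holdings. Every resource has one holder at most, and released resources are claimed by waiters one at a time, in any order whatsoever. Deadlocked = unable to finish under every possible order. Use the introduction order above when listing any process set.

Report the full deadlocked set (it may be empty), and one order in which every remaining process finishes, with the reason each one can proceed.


Nothing here is deadlocked.
Key observation: the waits form no ring: some process can always run, and its releases unblock the others one by one.
One completion order for the rest: P2, P6, P3, P7, P0, P4.
Verifying each step:
  P2: no waits; runs immediately, freeing L5 and L6
  P6: no waits; runs immediately, freeing L19
  P3 waits on L6 — all released -> runs and releases L8
  P7 waits on L5 and L6 — all released -> runs and releases L10
  P0: no waits; runs immediately, freeing L1 and L17
  P4 waits on L1, L8 and L17 — all released -> runs and releases L14


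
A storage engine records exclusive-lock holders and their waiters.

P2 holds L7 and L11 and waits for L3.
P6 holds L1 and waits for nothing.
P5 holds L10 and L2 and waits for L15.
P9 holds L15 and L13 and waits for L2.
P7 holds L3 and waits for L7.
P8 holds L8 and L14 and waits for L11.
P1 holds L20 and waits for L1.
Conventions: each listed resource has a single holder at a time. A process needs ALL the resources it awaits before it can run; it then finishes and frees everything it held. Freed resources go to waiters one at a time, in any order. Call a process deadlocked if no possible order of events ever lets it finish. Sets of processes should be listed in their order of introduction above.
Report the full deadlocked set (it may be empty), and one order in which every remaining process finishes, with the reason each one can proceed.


Deadlocked set: P2, P5, P9, P7 and P8.
Key observation: P2 -> P7 -> P2 is a circular wait — nothing in it can go first; P5 and P9 are caught in further circular waits and P8 waits into the deadlock from upstream.
One completion order for the rest: P6, P1.
Check, step by step:
  run P6 (it waits on nothing); releases L1
  P1: everything it awaited (L1) is free; runs, freeing L20


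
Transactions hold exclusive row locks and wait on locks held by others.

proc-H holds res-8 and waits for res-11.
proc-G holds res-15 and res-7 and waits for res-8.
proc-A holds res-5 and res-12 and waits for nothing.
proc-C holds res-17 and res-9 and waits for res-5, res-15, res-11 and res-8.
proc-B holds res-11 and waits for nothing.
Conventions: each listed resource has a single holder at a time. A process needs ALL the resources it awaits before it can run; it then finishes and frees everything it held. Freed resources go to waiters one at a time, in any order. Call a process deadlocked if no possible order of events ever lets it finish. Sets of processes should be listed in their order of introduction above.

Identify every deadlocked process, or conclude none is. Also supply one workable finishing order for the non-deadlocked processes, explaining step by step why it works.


No process is deadlocked.
Key observation: the wait relation is loop-free; peeling off processes with no waits unwinds the whole state.
The rest can finish in the order proc-A, proc-B, proc-H, proc-G, proc-C.
Verifying each step:
  run proc-A (it waits on nothing); releases res-5 and res-12
  run proc-B (it waits on nothing); releases res-11
  proc-H: everything it awaited (res-11) is free; runs, freeing res-8
  proc-G: everything it awaited (res-8) is free; runs, freeing res-15 and res-7
  proc-C: everything it awaited (res-5, res-15, res-11 and res-8) is free; runs, freeing res-17 and res-9


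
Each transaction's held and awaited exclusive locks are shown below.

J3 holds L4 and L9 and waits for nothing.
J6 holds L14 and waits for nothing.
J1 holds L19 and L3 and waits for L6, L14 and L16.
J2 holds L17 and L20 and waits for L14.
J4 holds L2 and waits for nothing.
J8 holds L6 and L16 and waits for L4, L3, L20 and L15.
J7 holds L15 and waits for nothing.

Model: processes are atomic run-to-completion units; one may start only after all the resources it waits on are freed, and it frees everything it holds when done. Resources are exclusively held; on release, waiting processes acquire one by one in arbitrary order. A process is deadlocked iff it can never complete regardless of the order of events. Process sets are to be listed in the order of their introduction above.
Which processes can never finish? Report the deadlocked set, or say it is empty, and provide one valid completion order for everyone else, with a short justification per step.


The deadlocked set is J1 and J8.
Key observation: J1 -> J8 -> J1 is a circular wait — nothing in it can go first; no other process is dragged down with it.
One completion order for the rest: J4, J7, J6, J3, J2.
Check, step by step:
  J4: no waits; runs immediately, freeing L2
  J7: no waits; runs immediately, freeing L15
  J6: no waits; runs immediately, freeing L14
  J3: no waits; runs immediately, freeing L4 and L9
  run J2 (all its waits — L14 — are resolved); releases L17 and L20


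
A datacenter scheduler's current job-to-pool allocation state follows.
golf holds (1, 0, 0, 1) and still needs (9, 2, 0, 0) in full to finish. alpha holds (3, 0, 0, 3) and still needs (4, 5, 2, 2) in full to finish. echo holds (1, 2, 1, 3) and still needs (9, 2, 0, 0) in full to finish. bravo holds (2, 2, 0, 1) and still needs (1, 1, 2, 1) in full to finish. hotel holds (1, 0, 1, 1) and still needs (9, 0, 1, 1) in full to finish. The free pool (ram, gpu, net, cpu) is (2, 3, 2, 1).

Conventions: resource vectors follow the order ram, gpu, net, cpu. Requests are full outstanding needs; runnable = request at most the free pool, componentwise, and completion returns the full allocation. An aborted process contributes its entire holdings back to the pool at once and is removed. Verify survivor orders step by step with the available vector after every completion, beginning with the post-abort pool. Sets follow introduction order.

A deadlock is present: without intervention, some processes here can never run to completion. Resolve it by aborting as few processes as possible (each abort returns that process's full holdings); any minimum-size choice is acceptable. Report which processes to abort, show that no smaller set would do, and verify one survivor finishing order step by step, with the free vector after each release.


Minimum abort set: golf and echo.
Key observation: the deadlocked hotel becomes finishable only because golf and echo released (2, 2, 1, 4); it completes at step 3 below.
No one abort is enough; case by case: golf alone leaves echo blocked (short on ram); alpha alone leaves golf blocked (short on ram); echo alone leaves golf blocked (short on ram); bravo alone leaves golf blocked (short on ram); hotel alone leaves golf blocked (short on ram).
One survivor order: bravo, alpha, hotel. Check, step by step (post-abort pool first):
  pool = (4, 5, 3, 5)
  bravo needs (1, 1, 2, 1) <= (4, 5, 3, 5) -> finishes; pool += (2, 2, 0, 1) = (6, 7, 3, 6)
  alpha needs (4, 5, 2, 2) <= (6, 7, 3, 6) -> finishes; pool += (3, 0, 0, 3) = (9, 7, 3, 9)
  hotel needs (9, 0, 1, 1) <= (9, 7, 3, 9) -> finishes; pool += (1, 0, 1, 1) = (10, 7, 4, 10)


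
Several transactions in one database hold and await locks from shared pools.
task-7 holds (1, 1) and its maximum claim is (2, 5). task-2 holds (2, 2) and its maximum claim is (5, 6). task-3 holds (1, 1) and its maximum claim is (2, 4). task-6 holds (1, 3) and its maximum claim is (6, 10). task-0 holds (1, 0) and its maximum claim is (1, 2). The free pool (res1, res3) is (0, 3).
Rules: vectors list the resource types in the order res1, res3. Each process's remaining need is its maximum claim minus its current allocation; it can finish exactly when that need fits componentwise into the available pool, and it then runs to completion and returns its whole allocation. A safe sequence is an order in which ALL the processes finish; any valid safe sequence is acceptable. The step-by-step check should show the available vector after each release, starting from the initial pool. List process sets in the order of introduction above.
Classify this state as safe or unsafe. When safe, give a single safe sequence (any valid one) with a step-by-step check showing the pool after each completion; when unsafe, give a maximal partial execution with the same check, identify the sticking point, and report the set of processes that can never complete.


The state is SAFE; one workable sequence: task-0, task-3, task-7, task-2, task-6.
Key observation: the first exact fit in this order is task-3 — it needs (1, 3) with (1, 3) free, meeting a requested resource to the last unit.
Check, step by step:
  pool = (0, 3)
  task-0: need (0, 2) fits (0, 3); releases (1, 0), pool now (1, 3)
  task-3: need (1, 3) fits (1, 3); releases (1, 1), pool now (2, 4)
  task-7: need (1, 4) fits (2, 4); releases (1, 1), pool now (3, 5)
  task-2: need (3, 4) fits (3, 5); releases (2, 2), pool now (5, 7)
  task-6: need (5, 7) fits (5, 7); releases (1, 3), pool now (6, 10)


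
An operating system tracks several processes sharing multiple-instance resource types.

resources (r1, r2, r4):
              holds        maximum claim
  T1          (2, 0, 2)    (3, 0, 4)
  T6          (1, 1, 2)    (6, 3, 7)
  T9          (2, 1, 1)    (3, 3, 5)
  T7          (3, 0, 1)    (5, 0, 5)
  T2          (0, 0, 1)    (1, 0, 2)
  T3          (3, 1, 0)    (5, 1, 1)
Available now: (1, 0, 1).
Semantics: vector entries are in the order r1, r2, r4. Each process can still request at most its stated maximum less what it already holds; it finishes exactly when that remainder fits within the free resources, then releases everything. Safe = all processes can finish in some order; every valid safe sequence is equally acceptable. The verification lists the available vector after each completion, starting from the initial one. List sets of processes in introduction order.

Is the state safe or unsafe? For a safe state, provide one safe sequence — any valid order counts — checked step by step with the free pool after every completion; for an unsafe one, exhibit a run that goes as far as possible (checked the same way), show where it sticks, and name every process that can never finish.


The state is UNSAFE.
Key observation: r2 is the bottleneck — with T2, T1, T3, T7 done the pool holds (9, 1, 5), short of every remaining need.
The run T2, T1, T3, T7 cannot be extended any further. Verifying each step:
  pool = (1, 0, 1)
  run T2 (needs (1, 0, 1), free (1, 0, 1)); after release of (0, 0, 1) the pool is (1, 0, 2)
  run T1 (needs (1, 0, 2), free (1, 0, 2)); after release of (2, 0, 2) the pool is (3, 0, 4)
  run T3 (needs (2, 0, 1), free (3, 0, 4)); after release of (3, 1, 0) the pool is (6, 1, 4)
  run T7 (needs (2, 0, 4), free (6, 1, 4)); after release of (3, 0, 1) the pool is (9, 1, 5)
  T6 still needs (5, 2, 5) but only (9, 1, 5) is free — short on r2
  T9 still needs (1, 2, 4) but only (9, 1, 5) is free — short on r2
Never able to finish: T6 and T9.


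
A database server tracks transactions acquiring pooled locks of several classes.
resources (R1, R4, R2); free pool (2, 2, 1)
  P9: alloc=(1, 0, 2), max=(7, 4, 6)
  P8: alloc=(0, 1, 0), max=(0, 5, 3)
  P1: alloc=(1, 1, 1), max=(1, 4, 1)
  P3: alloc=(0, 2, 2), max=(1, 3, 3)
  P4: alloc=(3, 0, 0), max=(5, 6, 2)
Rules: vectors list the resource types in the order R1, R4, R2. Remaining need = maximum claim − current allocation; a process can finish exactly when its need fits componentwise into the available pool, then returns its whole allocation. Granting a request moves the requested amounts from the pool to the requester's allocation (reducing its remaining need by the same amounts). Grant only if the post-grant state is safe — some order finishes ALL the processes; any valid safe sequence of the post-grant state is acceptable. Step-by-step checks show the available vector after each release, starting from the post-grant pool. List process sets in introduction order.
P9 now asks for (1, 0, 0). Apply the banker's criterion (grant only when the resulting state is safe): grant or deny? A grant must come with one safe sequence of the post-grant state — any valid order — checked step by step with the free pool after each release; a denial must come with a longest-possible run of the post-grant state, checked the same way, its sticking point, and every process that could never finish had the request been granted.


GRANT — the state after the grant stays safe, e.g. via P3, P1, P8, P4, P9.
Key observation: the grant leaves (1, 2, 1) free — enough for P3, whose release restarts the cascade.
Verifying the post-grant state step by step:
  pool = (1, 2, 1)
  run P3 (needs (1, 1, 1), free (1, 2, 1)); after release of (0, 2, 2) the pool is (1, 4, 3)
  run P1 (needs (0, 3, 0), free (1, 4, 3)); after release of (1, 1, 1) the pool is (2, 5, 4)
  run P8 (needs (0, 4, 3), free (2, 5, 4)); after release of (0, 1, 0) the pool is (2, 6, 4)
  run P4 (needs (2, 6, 2), free (2, 6, 4)); after release of (3, 0, 0) the pool is (5, 6, 4)
  run P9 (needs (5, 4, 4), free (5, 6, 4)); after release of (2, 0, 2) the pool is (7, 6, 6)


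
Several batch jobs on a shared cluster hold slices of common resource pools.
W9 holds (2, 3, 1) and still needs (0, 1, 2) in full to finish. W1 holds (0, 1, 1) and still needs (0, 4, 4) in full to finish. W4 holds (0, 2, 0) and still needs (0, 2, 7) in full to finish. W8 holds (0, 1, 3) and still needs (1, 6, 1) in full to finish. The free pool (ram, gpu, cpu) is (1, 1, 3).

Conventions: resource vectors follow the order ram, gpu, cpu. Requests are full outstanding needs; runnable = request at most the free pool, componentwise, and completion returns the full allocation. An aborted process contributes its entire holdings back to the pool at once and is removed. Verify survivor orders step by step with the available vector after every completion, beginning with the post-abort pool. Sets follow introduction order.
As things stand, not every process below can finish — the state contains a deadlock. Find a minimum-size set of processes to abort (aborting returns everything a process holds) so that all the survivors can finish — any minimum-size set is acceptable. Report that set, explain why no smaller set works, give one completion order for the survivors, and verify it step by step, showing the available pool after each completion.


Minimum abort set: W8.
Key observation: W4 was stuck for good until W8 gave back (0, 1, 3); in the order shown it finishes at step 3.
Why nothing smaller works: aborting no one leaves the state deadlocked as given.
Survivors finish in the order: W9, W1, W4. Check, step by step (pool after the aborts first):
  pool = (1, 2, 6)
  W9: need (0, 1, 2) fits (1, 2, 6); releases (2, 3, 1), pool now (3, 5, 7)
  W1: need (0, 4, 4) fits (3, 5, 7); releases (0, 1, 1), pool now (3, 6, 8)
  W4: need (0, 2, 7) fits (3, 6, 8); releases (0, 2, 0), pool now (3, 8, 8)


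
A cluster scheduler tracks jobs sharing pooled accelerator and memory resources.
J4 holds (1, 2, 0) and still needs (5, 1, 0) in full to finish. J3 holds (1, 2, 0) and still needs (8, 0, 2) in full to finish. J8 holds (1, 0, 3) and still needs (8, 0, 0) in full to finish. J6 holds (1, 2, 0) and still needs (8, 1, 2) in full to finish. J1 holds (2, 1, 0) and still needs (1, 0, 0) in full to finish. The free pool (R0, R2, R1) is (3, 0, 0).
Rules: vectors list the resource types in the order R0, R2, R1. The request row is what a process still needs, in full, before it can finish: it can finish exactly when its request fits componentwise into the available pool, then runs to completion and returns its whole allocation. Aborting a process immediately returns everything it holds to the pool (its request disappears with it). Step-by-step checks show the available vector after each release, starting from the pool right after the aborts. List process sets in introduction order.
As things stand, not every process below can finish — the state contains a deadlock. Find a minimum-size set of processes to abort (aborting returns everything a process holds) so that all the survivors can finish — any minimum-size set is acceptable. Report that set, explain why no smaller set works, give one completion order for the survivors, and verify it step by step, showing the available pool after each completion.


The answer: abort J3 and J6.
Key observation: J8 was stuck for good until J3 and J6 gave back (2, 4, 0); in the order shown it finishes at step 3.
Why nothing smaller works — every single abort fails: J4 alone leaves J3 blocked (short on R0 and R1); J3 alone leaves J8 blocked (short on R0); J8 alone leaves J3 blocked (short on R0); J6 alone leaves J3 blocked (short on R0 and R1); J1 alone leaves J3 blocked (short on R0 and R1).
The survivors complete as J1, J4, J8. Verifying each step (starting from the post-abort pool):
  pool = (5, 4, 0)
  run J1 (needs (1, 0, 0), free (5, 4, 0)); after release of (2, 1, 0) the pool is (7, 5, 0)
  run J4 (needs (5, 1, 0), free (7, 5, 0)); after release of (1, 2, 0) the pool is (8, 7, 0)
  run J8 (needs (8, 0, 0), free (8, 7, 0)); after release of (1, 0, 3) the pool is (9, 7, 3)


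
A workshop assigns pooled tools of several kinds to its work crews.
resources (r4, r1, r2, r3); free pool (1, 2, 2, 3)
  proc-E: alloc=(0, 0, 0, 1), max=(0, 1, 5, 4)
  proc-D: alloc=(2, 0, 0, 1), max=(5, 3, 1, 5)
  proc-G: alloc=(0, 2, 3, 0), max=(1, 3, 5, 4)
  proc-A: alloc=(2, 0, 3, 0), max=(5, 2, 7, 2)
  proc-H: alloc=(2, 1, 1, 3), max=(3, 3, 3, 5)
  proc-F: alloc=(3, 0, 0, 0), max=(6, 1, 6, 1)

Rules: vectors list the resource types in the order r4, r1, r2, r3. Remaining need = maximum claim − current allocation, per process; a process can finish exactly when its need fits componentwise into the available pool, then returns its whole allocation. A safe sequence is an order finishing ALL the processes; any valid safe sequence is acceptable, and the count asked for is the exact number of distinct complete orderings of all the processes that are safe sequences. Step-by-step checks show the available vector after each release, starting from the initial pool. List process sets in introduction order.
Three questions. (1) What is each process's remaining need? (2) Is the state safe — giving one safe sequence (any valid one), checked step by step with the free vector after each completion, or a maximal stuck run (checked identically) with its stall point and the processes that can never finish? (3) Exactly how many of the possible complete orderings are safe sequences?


(1) Remaining need (order r4, r1, r2, r3):
  proc-E: (0, 1, 5, 3)
  proc-D: (3, 3, 1, 4)
  proc-G: (1, 1, 2, 4)
  proc-A: (3, 2, 4, 2)
  proc-H: (1, 2, 2, 2)
  proc-F: (3, 1, 6, 1)
(2) SAFE — a valid safe sequence is proc-H, proc-D, proc-G, proc-A, proc-F, proc-E.
Key observation: the order's first zero-slack moment is proc-H ((1, 2, 2, 2) needed, (1, 2, 2, 3) free — a requested resource with nothing to spare).
Walking it through:
  pool = (1, 2, 2, 3)
  proc-H needs (1, 2, 2, 2) <= (1, 2, 2, 3) -> finishes; pool += (2, 1, 1, 3) = (3, 3, 3, 6)
  proc-D needs (3, 3, 1, 4) <= (3, 3, 3, 6) -> finishes; pool += (2, 0, 0, 1) = (5, 3, 3, 7)
  proc-G needs (1, 1, 2, 4) <= (5, 3, 3, 7) -> finishes; pool += (0, 2, 3, 0) = (5, 5, 6, 7)
  proc-A needs (3, 2, 4, 2) <= (5, 5, 6, 7) -> finishes; pool += (2, 0, 3, 0) = (7, 5, 9, 7)
  proc-F needs (3, 1, 6, 1) <= (7, 5, 9, 7) -> finishes; pool += (3, 0, 0, 0) = (10, 5, 9, 7)
  proc-E needs (0, 1, 5, 3) <= (10, 5, 9, 7) -> finishes; pool += (0, 0, 0, 1) = (10, 5, 9, 8)
(3) Precisely 30 of the possible complete orderings are safe sequences.


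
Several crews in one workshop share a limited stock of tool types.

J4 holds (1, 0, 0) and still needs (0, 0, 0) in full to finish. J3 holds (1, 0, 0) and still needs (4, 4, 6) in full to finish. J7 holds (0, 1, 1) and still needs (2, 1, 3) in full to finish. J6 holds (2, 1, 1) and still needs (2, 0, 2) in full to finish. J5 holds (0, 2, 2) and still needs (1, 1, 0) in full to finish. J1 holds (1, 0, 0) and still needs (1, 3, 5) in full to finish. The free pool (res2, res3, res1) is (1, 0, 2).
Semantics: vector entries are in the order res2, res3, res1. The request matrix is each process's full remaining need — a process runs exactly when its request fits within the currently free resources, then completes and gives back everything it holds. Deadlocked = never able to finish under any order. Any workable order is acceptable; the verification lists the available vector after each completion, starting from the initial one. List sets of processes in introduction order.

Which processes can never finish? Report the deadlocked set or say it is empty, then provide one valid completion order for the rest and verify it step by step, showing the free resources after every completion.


Nothing here is deadlocked.
Key observation: J4 fits the free pool immediately, and its release cascades until everyone finishes.
The rest can finish in the order J4, J6, J7, J5, J1, J3. Verifying each step:
  pool = (1, 0, 2)
  J4 needs (0, 0, 0) <= (1, 0, 2) -> finishes; pool += (1, 0, 0) = (2, 0, 2)
  J6 needs (2, 0, 2) <= (2, 0, 2) -> finishes; pool += (2, 1, 1) = (4, 1, 3)
  J7 needs (2, 1, 3) <= (4, 1, 3) -> finishes; pool += (0, 1, 1) = (4, 2, 4)
  J5 needs (1, 1, 0) <= (4, 2, 4) -> finishes; pool += (0, 2, 2) = (4, 4, 6)
  J1 needs (1, 3, 5) <= (4, 4, 6) -> finishes; pool += (1, 0, 0) = (5, 4, 6)
  J3 needs (4, 4, 6) <= (5, 4, 6) -> finishes; pool += (1, 0, 0) = (6, 4, 6)
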